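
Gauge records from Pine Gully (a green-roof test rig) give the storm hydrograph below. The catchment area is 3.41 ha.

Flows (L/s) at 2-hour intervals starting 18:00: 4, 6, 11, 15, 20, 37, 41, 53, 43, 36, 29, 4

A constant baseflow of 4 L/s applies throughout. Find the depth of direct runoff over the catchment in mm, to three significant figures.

d ≈ 53.0 mm

Direct runoff: 0.0, 2.0, 7.0, 11.0, 16.0, 33.0, 37.0, 49.0, 39.0, 32.0, 25.0, 0.0 L/s; ΣQ_DR = 251.0 L/s.
V = ΣQ_DR · Δt = 251.0 × 7200 s = 1.807 × 10^6 L.
Over A = 3.41 ha, depth = V / A = 53.0 mm.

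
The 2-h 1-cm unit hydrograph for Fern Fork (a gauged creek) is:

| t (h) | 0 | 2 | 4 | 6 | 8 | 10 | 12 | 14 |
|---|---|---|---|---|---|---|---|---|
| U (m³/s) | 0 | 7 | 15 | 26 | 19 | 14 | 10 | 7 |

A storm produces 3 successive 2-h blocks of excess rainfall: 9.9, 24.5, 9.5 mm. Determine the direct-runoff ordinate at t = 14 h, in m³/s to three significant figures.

By discrete convolution, Q_j = Σ (P_i / 10 mm) · U_{j−i}.
At t = 14 h (j=7): Q = (9.9/10)·7 + (24.5/10)·10 + (9.5/10)·14 = 44.7 m³/s.

Q ≈ 44.7 m³/s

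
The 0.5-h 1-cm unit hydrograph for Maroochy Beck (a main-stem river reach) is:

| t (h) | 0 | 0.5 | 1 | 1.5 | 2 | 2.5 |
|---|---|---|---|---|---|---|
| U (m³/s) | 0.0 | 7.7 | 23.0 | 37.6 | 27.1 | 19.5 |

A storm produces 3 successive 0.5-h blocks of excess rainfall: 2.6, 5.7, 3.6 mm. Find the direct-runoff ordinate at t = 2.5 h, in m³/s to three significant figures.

Q ≈ 34.1 m³/s

By discrete convolution, Q_j = Σ (P_i / 10 mm) · U_{j−i}.
At t = 2.5 h (j=5): Q = (2.6/10)·19.5 + (5.7/10)·27.1 + (3.6/10)·37.6 = 34.1 m³/s.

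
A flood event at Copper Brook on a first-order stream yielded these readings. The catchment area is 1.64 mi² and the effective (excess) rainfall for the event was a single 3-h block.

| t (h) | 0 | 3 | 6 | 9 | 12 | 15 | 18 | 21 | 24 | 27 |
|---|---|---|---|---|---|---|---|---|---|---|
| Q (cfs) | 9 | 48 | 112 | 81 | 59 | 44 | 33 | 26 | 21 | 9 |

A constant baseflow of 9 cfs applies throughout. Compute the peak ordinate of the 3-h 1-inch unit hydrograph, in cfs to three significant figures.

U_p ≈ 103 cfs

Direct runoff: 0.0, 39.0, 103.0, 72.0, 50.0, 35.0, 24.0, 17.0, 12.0, 0.0 cfs; ΣQ_DR = 352.0 cfs, peak = 103.0 cfs.
Runoff depth d = ΣQ_DR·Δt / A = 352.0 × 10800 / (1.64 mi²) = 0.9978 in.
The 1-inch UH is the DRH scaled by (1 in)/d, so U_p = 103.0 × 1/0.9978 = 103 cfs.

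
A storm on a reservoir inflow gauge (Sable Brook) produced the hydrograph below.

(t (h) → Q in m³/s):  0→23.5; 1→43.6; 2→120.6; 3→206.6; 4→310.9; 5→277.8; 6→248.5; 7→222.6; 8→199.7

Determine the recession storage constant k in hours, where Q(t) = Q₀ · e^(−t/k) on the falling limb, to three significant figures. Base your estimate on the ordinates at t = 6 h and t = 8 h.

k ≈ 9.15 h

On the falling limb, Q drops from 248.5 to 199.7 m³/s between t = 6 h and t = 8 h (Δt = 2 h).
k = −Δt / ln(Q₂/Q₁) = −2 / ln(199.7/248.5) = 9.15 h.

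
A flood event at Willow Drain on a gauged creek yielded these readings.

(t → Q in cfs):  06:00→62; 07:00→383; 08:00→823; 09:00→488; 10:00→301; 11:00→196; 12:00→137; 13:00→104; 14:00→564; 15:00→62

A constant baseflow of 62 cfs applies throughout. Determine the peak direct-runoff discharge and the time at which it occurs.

Q_p = 761.0 cfs at t = 08:00

Subtracting baseflow gives direct-runoff ordinates: 0.0, 321.0, 761.0, 426.0, 239.0, 134.0, 75.0, 42.0, 502.0, 0.0 cfs.
The maximum is 761.0 cfs, occurring at the reading for t = 08:00.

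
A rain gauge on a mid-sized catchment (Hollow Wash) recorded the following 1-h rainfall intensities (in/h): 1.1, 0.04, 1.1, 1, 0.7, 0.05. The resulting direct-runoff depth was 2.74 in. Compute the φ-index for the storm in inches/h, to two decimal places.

Only the 4 blocks with intensity above φ contribute runoff: 1.1, 1.1, 1, 0.7 in/h.
Σ(I−φ)·Δt = d  ⇒  (1.1+1.1+1+0.7 − 4φ)·1 = 2.74
φ = (3.900 − 2.74/1) / 4 = 0.29 in/h.

φ ≈ 0.29 in/h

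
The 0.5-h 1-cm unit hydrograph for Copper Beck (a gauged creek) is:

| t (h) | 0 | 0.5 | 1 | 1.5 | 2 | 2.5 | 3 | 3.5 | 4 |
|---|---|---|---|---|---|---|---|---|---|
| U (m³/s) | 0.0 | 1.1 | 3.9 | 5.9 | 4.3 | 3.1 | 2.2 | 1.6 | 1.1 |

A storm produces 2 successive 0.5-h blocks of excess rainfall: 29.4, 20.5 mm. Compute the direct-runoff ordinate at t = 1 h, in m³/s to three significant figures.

By discrete convolution, Q_j = Σ (P_i / 10 mm) · U_{j−i}.
At t = 1 h (j=2): Q = (29.4/10)·3.9 + (20.5/10)·1.1 = 13.7 m³/s.

Q ≈ 13.7 m³/s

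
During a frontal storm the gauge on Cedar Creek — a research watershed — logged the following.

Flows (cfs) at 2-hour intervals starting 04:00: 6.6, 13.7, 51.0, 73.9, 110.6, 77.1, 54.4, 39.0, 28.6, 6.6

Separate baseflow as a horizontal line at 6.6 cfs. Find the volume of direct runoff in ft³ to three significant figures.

Direct-runoff ordinates (Q − Q_b): 0.0, 7.1, 44.4, 67.3, 104.0, 70.5, 47.8, 32.4, 22.0, 0.0 cfs.
ΣQ_DR = 395.5 cfs.
With Δt = 2 h = 7200 s, V = ΣQ_DR · Δt = 395.5 × 7200 = 2.85 × 10^6 ft³.

V ≈ 2.85 × 10^6 ft³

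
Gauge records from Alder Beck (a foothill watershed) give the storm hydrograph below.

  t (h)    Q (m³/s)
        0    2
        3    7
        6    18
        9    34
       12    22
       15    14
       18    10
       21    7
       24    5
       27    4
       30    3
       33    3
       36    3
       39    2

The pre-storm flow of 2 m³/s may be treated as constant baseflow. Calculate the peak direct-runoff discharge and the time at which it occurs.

Q_p = 32.0 m³/s at t = 9 h

Subtracting baseflow gives direct-runoff ordinates: 0.0, 5.0, 16.0, 32.0, 20.0, 12.0, 8.0, 5.0, 3.0, 2.0, 1.0, 1.0, 1.0, 0.0 m³/s.
The maximum is 32.0 m³/s, occurring at the reading for t = 9 h.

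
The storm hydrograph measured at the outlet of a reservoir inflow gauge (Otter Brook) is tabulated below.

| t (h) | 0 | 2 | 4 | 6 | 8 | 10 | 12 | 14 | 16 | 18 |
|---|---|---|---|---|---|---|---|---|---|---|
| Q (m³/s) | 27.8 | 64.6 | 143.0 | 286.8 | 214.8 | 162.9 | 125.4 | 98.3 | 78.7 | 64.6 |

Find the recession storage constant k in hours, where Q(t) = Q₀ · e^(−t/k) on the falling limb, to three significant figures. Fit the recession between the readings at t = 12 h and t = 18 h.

k ≈ 9.05 h

On the falling limb, Q drops from 125.4 to 64.6 m³/s between t = 12 h and t = 18 h (Δt = 6 h).
k = −Δt / ln(Q₂/Q₁) = −6 / ln(64.6/125.4) = 9.05 h.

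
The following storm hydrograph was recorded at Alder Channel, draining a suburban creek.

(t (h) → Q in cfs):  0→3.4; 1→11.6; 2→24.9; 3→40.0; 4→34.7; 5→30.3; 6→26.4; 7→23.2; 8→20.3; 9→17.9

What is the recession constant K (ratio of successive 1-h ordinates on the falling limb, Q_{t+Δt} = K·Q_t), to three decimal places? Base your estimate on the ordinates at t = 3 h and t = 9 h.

Using the recession-limb readings at t = 3 h and t = 9 h: Q falls from 40.0 to 17.9 cfs over 6 intervals.
K = (Q₂/Q₁)^(1/6) = (17.9/40.0)^(1/6) = 0.875.

K ≈ 0.875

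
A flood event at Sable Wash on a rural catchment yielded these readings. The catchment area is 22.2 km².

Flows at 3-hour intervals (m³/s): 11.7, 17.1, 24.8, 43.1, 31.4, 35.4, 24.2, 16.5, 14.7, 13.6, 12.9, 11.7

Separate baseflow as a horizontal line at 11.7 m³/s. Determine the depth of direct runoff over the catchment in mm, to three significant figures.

Direct runoff: 0.0, 5.4, 13.1, 31.4, 19.7, 23.7, 12.5, 4.8, 3.0, 1.9, 1.2, 0.0 m³/s; ΣQ_DR = 116.7 m³/s.
V = ΣQ_DR · Δt = 116.7 × 10800 s = 1.260 × 10^6 m³.
Over A = 22.2 km², depth = V / A = 56.8 mm.

d ≈ 56.8 mm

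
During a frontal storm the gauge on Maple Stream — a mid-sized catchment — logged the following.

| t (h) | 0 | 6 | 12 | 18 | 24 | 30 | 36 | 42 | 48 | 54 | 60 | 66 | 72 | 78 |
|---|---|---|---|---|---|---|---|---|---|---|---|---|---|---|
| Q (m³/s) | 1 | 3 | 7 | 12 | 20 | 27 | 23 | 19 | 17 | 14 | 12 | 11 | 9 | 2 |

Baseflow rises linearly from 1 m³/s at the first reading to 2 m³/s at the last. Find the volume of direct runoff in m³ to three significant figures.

V ≈ 3.37 × 10^6 m³

Direct-runoff ordinates (Q − Q_b): 0.00, 1.92, 5.85, 10.77, 18.69, 25.62, 21.54, 17.46, 15.38, 12.31, 10.23, 9.15, 7.08, 0.00 m³/s.
ΣQ_DR = 156.0 m³/s.
With Δt = 6 h = 21600 s, V = ΣQ_DR · Δt = 156.0 × 21600 = 3.37 × 10^6 m³.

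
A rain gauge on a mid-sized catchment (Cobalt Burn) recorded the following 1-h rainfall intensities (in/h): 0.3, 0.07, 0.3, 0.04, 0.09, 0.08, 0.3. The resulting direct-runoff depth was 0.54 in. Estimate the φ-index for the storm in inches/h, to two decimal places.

φ ≈ 0.12 in/h

Only the 3 blocks with intensity above φ contribute runoff: 0.3, 0.3, 0.3 in/h.
Σ(I−φ)·Δt = d  ⇒  (0.3+0.3+0.3 − 3φ)·1 = 0.54
φ = (0.9000 − 0.54/1) / 3 = 0.12 in/h.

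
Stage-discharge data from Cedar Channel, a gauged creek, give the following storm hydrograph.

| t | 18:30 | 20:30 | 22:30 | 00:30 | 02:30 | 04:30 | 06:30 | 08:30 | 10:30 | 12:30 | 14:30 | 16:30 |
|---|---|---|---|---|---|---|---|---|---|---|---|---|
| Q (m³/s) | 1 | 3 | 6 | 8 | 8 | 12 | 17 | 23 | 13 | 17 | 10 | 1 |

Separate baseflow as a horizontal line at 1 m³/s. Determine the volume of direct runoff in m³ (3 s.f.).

Direct-runoff ordinates (Q − Q_b): 0.0, 2.0, 5.0, 7.0, 7.0, 11.0, 16.0, 22.0, 12.0, 16.0, 9.0, 0.0 m³/s.
ΣQ_DR = 107.0 m³/s.
With Δt = 2 h = 7200 s, V = ΣQ_DR · Δt = 107.0 × 7200 = 7.70 × 10^5 m³.

V ≈ 7.70 × 10^5 m³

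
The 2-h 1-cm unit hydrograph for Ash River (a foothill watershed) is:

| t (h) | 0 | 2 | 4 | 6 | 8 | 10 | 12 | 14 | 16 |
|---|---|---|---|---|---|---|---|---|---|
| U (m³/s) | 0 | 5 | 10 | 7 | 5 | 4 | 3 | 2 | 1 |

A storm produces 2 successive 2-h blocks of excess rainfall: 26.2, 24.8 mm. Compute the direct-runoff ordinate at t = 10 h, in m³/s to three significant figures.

Q ≈ 22.9 m³/s

By discrete convolution, Q_j = Σ (P_i / 10 mm) · U_{j−i}.
At t = 10 h (j=5): Q = (26.2/10)·4 + (24.8/10)·5 = 22.9 m³/s.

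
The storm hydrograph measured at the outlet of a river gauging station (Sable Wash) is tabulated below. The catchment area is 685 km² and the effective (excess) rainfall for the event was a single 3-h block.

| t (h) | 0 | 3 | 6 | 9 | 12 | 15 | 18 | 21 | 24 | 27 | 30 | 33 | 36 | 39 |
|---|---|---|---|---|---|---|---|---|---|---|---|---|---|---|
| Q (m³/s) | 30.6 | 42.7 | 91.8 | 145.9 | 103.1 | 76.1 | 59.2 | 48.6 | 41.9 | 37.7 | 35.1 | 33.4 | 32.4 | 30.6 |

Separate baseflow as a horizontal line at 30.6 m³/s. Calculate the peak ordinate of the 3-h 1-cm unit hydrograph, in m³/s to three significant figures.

Direct runoff: 0.0, 12.1, 61.2, 115.3, 72.5, 45.5, 28.6, 18.0, 11.3, 7.1, 4.5, 2.8, 1.8, 0.0 m³/s; ΣQ_DR = 380.7 m³/s, peak = 115.3 m³/s.
Runoff depth d = ΣQ_DR·Δt / A = 380.7 × 10800 / (685 km²) = 6.002 mm.
The 1-cm UH is the DRH scaled by (10 mm)/d, so U_p = 115.3 × 10/6.002 = 192 m³/s.

U_p ≈ 192 m³/s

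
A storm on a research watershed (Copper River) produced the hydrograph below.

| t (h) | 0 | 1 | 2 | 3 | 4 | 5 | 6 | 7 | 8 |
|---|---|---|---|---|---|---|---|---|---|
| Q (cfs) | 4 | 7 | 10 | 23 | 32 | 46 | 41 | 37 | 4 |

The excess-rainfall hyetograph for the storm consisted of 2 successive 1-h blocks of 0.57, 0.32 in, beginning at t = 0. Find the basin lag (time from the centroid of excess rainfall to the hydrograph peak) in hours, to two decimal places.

Centroid of excess rainfall: t_c = Σ P_i·t̄_i / ΣP_i = 0.8596 h (block centres at 0.5, 1.5 h).
Hydrograph peak occurs at t = 5 h, so basin lag t_L = 5 − 0.8596 = 4.14 h.

t_L ≈ 4.14 h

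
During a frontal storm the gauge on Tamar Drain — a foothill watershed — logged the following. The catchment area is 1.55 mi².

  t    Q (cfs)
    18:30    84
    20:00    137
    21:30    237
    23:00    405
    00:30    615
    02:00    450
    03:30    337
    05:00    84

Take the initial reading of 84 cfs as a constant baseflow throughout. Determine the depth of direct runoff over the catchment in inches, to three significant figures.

Direct runoff: 0.0, 53.0, 153.0, 321.0, 531.0, 366.0, 253.0, 0.0 cfs; ΣQ_DR = 1677 cfs.
V = ΣQ_DR · Δt = 1677 × 5400 s = 9.056 × 10^6 ft³.
Over A = 1.55 mi², depth = V / A = 2.51 in.

d ≈ 2.51 in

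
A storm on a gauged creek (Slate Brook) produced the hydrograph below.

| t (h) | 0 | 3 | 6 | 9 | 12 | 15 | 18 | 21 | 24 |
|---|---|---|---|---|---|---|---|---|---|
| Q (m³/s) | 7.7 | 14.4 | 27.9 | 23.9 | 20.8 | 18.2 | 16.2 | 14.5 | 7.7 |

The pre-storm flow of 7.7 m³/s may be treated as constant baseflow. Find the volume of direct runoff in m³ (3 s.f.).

V ≈ 8.86 × 10^5 m³

Direct-runoff ordinates (Q − Q_b): 0.0, 6.7, 20.2, 16.2, 13.1, 10.5, 8.5, 6.8, 0.0 m³/s.
ΣQ_DR = 82.00 m³/s.
With Δt = 3 h = 10800 s, V = ΣQ_DR · Δt = 82.00 × 10800 = 8.86 × 10^5 m³.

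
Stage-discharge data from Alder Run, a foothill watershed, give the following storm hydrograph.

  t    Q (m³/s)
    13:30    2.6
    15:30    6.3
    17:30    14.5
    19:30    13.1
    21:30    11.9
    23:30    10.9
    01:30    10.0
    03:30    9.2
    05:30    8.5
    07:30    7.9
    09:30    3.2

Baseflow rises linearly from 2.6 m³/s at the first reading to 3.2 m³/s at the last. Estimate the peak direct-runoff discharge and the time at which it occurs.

Subtracting baseflow gives direct-runoff ordinates: 0.00, 3.64, 11.78, 10.32, 9.06, 8.00, 7.04, 6.18, 5.42, 4.76, 0.00 m³/s.
The maximum is 11.78 m³/s, occurring at the reading for t = 17:30.

Q_p = 11.78 m³/s at t = 17:30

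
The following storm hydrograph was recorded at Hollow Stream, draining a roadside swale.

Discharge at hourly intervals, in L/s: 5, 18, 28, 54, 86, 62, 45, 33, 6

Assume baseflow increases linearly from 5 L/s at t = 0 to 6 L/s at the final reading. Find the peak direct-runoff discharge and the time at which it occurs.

Subtracting baseflow gives direct-runoff ordinates: 0.00, 12.88, 22.75, 48.62, 80.50, 56.38, 39.25, 27.12, 0.00 L/s.
The maximum is 80.50 L/s, occurring at the reading for t = 4 h.

Q_p = 80.50 L/s at t = 4 h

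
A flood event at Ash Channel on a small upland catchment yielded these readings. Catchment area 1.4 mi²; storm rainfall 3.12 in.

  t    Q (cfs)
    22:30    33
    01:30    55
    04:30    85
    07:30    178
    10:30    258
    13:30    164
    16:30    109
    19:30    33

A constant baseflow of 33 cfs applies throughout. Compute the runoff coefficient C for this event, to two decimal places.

C ≈ 0.69

ΣQ_DR = 651.0 cfs; V = ΣQ_DR·Δt = 7.031 × 10^6 ft³.
Runoff depth d = V / A = 2.162 in.
C = d / P = 2.162 / 3.12 = 0.69.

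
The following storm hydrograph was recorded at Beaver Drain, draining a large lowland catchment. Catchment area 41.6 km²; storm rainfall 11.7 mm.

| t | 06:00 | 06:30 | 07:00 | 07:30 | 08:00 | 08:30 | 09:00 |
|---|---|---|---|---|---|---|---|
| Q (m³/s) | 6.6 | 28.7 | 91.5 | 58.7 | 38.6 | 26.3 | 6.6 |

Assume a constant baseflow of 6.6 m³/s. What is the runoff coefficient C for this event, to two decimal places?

ΣQ_DR = 210.8 m³/s; V = ΣQ_DR·Δt = 3.794 × 10^5 m³.
Runoff depth d = V / A = 9.121 mm.
C = d / P = 9.121 / 11.7 = 0.78.

C ≈ 0.78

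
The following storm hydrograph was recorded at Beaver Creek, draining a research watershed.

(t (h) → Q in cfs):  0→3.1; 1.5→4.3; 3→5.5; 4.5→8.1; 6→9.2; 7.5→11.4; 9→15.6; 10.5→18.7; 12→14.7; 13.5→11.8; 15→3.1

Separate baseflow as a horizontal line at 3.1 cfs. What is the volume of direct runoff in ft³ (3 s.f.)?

Direct-runoff ordinates (Q − Q_b): 0.0, 1.2, 2.4, 5.0, 6.1, 8.3, 12.5, 15.6, 11.6, 8.7, 0.0 cfs.
ΣQ_DR = 71.40 cfs.
With Δt = 1.5 h = 5400 s, V = ΣQ_DR · Δt = 71.40 × 5400 = 3.86 × 10^5 ft³.

V ≈ 3.86 × 10^5 ft³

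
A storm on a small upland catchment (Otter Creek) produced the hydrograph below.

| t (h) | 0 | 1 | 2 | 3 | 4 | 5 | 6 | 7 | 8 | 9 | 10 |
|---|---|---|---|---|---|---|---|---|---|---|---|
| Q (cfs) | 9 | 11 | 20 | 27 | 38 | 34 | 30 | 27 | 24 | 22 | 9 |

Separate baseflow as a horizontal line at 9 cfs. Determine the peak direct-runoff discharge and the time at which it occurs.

Subtracting baseflow gives direct-runoff ordinates: 0.0, 2.0, 11.0, 18.0, 29.0, 25.0, 21.0, 18.0, 15.0, 13.0, 0.0 cfs.
The maximum is 29.0 cfs, occurring at the reading for t = 4 h.

Q_p = 29.0 cfs at t = 4 h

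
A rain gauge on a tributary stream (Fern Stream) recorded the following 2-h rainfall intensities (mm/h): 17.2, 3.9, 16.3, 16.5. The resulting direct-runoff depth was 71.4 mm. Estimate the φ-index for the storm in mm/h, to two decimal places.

Only the 3 blocks with intensity above φ contribute runoff: 17.2, 16.3, 16.5 mm/h.
Σ(I−φ)·Δt = d  ⇒  (17.2+16.3+16.5 − 3φ)·2 = 71.4
φ = (50.00 − 71.4/2) / 3 = 4.77 mm/h.

φ ≈ 4.77 mm/h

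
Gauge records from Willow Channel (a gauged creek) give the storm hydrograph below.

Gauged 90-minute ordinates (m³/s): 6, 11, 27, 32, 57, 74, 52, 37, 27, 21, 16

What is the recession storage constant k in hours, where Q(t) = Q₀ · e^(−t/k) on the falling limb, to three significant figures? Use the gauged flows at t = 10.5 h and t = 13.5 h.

On the falling limb, Q drops from 37 to 21 m³/s between t = 10.5 h and t = 13.5 h (Δt = 3 h).
k = −Δt / ln(Q₂/Q₁) = −3 / ln(21/37) = 5.30 h.

k ≈ 5.30 h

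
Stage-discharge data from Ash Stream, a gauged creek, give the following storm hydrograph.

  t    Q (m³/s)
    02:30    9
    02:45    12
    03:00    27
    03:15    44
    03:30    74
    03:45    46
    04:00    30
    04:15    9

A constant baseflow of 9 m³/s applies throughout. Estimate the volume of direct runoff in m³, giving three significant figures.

Direct-runoff ordinates (Q − Q_b): 0.0, 3.0, 18.0, 35.0, 65.0, 37.0, 21.0, 0.0 m³/s.
ΣQ_DR = 179.0 m³/s.
With Δt = 0.25 h = 900 s, V = ΣQ_DR · Δt = 179.0 × 900 = 1.61 × 10^5 m³.

V ≈ 1.61 × 10^5 m³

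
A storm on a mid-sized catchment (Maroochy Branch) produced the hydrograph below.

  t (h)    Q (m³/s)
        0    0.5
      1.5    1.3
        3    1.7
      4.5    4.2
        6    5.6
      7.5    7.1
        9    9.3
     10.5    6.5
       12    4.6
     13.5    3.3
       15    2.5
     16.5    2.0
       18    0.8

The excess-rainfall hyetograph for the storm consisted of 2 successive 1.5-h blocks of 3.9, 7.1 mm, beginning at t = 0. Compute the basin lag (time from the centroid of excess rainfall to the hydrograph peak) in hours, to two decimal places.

t_L ≈ 7.28 h

Centroid of excess rainfall: t_c = Σ P_i·t̄_i / ΣP_i = 1.7182 h (block centres at 0.75, 2.25 h).
Hydrograph peak occurs at t = 9 h, so basin lag t_L = 9 − 1.7182 = 7.28 h.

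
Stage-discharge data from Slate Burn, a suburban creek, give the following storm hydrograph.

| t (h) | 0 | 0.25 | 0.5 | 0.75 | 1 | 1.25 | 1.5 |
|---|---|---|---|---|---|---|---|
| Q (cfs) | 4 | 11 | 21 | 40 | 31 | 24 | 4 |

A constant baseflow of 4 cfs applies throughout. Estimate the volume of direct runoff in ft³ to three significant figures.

V ≈ 96300 ft³

Direct-runoff ordinates (Q − Q_b): 0.0, 7.0, 17.0, 36.0, 27.0, 20.0, 0.0 cfs.
ΣQ_DR = 107.0 cfs.
With Δt = 0.25 h = 900 s, V = ΣQ_DR · Δt = 107.0 × 900 = 96300 ft³.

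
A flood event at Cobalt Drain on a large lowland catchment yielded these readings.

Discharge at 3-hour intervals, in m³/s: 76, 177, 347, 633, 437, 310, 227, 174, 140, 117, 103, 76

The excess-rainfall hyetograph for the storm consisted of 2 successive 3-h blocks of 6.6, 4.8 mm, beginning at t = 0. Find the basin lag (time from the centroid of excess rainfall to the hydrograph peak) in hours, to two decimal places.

Centroid of excess rainfall: t_c = Σ P_i·t̄_i / ΣP_i = 2.7632 h (block centres at 1.5, 4.5 h).
Hydrograph peak occurs at t = 9 h, so basin lag t_L = 9 − 2.7632 = 6.24 h.

t_L ≈ 6.24 h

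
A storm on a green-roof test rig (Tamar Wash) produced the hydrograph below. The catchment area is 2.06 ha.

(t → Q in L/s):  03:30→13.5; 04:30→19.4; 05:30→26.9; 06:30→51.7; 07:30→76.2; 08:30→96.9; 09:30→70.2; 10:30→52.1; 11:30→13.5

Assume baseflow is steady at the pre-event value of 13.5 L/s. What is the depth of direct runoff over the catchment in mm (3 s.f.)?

Direct runoff: 0.0, 5.9, 13.4, 38.2, 62.7, 83.4, 56.7, 38.6, 0.0 L/s; ΣQ_DR = 298.9 L/s.
V = ΣQ_DR · Δt = 298.9 × 3600 s = 1.076 × 10^6 L.
Over A = 2.06 ha, depth = V / A = 52.2 mm.

d ≈ 52.2 mm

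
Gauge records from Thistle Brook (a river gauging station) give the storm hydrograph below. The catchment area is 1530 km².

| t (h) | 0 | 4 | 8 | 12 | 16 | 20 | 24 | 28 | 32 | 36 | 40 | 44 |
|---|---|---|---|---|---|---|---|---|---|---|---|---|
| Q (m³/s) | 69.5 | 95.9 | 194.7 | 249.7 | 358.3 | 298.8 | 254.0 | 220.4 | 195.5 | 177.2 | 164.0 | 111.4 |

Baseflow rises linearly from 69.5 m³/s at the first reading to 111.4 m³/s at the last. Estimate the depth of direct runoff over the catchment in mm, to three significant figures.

d ≈ 12.3 mm

Direct runoff: 0.00, 22.59, 117.58, 168.77, 273.56, 210.25, 161.65, 124.24, 95.53, 73.42, 56.41, 0.00 m³/s; ΣQ_DR = 1304 m³/s.
V = ΣQ_DR · Δt = 1304 × 14400 s = 1.878 × 10^7 m³.
Over A = 1530 km², depth = V / A = 12.3 mm.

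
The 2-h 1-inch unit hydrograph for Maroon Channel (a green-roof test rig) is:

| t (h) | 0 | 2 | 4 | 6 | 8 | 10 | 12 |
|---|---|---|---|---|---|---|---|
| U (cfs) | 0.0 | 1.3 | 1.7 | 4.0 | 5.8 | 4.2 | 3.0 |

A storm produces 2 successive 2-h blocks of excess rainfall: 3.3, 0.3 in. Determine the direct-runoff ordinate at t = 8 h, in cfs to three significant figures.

Q ≈ 20.3 cfs

By discrete convolution, Q_j = Σ (P_i / 1 in) · U_{j−i}.
At t = 8 h (j=4): Q = (3.3/1)·5.8 + (0.3/1)·4.0 = 20.3 cfs.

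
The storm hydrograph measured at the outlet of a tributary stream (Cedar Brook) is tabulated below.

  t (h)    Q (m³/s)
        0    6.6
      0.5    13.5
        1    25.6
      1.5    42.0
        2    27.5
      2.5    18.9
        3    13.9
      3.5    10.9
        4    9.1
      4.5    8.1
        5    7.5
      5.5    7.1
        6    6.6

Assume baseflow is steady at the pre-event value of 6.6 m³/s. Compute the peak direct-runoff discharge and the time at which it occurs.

Q_p = 35.4 m³/s at t = 1.5 h

Subtracting baseflow gives direct-runoff ordinates: 0.0, 6.9, 19.0, 35.4, 20.9, 12.3, 7.3, 4.3, 2.5, 1.5, 0.9, 0.5, 0.0 m³/s.
The maximum is 35.4 m³/s, occurring at the reading for t = 1.5 h.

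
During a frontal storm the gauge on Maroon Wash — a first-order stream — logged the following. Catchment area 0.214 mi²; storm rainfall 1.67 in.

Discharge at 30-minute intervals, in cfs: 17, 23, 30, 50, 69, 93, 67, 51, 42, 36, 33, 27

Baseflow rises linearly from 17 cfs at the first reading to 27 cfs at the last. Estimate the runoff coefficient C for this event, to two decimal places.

C ≈ 0.59

ΣQ_DR = 274.0 cfs; V = ΣQ_DR·Δt = 4.932 × 10^5 ft³.
Runoff depth d = V / A = 0.9920 in.
C = d / P = 0.9920 / 1.67 = 0.59.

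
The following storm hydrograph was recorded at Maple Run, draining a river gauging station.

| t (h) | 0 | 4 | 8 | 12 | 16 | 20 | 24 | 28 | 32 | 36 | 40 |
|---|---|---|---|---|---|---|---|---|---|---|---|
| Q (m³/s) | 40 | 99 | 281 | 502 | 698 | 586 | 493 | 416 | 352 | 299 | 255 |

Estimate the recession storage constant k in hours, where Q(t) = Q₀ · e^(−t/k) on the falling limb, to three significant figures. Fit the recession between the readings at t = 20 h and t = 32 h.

On the falling limb, Q drops from 586 to 352 m³/s between t = 20 h and t = 32 h (Δt = 12 h).
k = −Δt / ln(Q₂/Q₁) = −12 / ln(352/586) = 23.5 h.

k ≈ 23.5 h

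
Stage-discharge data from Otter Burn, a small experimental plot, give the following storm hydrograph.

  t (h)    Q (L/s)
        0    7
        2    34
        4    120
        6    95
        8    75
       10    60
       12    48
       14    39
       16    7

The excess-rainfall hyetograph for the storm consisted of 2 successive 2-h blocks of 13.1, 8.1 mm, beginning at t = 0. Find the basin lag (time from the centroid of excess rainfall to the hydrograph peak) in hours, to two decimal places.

t_L ≈ 2.24 h

Centroid of excess rainfall: t_c = Σ P_i·t̄_i / ΣP_i = 1.7642 h (block centres at 1, 3 h).
Hydrograph peak occurs at t = 4 h, so basin lag t_L = 4 − 1.7642 = 2.24 h.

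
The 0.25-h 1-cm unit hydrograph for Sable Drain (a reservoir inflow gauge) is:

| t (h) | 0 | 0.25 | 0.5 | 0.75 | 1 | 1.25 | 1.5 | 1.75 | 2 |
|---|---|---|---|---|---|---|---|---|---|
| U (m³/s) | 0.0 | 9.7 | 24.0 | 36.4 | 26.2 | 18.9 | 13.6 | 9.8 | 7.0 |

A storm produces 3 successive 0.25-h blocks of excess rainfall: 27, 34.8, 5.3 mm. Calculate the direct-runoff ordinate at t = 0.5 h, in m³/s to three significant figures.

By discrete convolution, Q_j = Σ (P_i / 10 mm) · U_{j−i}.
At t = 0.5 h (j=2): Q = (27/10)·24.0 + (34.8/10)·9.7 + (5.3/10)·0.0 = 98.6 m³/s.

Q ≈ 98.6 m³/s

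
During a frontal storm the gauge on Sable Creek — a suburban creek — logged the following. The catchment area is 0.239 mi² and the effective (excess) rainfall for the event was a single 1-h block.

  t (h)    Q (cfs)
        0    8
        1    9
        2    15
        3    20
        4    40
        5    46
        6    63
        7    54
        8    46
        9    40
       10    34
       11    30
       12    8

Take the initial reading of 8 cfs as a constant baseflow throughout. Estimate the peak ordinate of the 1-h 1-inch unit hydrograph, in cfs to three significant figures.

Direct runoff: 0.0, 1.0, 7.0, 12.0, 32.0, 38.0, 55.0, 46.0, 38.0, 32.0, 26.0, 22.0, 0.0 cfs; ΣQ_DR = 309.0 cfs, peak = 55.0 cfs.
Runoff depth d = ΣQ_DR·Δt / A = 309.0 × 3600 / (0.239 mi²) = 2.003 in.
The 1-inch UH is the DRH scaled by (1 in)/d, so U_p = 55.0 × 1/2.003 = 27.5 cfs.

U_p ≈ 27.5 cfs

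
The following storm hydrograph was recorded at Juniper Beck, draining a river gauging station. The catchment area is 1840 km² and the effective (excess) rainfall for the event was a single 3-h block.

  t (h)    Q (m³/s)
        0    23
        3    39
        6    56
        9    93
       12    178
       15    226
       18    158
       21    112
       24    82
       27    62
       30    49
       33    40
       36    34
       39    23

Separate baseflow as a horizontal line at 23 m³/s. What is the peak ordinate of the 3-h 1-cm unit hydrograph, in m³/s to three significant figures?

Direct runoff: 0.0, 16.0, 33.0, 70.0, 155.0, 203.0, 135.0, 89.0, 59.0, 39.0, 26.0, 17.0, 11.0, 0.0 m³/s; ΣQ_DR = 853.0 m³/s, peak = 203.0 m³/s.
Runoff depth d = ΣQ_DR·Δt / A = 853.0 × 10800 / (1840 km²) = 5.007 mm.
The 1-cm UH is the DRH scaled by (10 mm)/d, so U_p = 203.0 × 10/5.007 = 405 m³/s.

U_p ≈ 405 m³/s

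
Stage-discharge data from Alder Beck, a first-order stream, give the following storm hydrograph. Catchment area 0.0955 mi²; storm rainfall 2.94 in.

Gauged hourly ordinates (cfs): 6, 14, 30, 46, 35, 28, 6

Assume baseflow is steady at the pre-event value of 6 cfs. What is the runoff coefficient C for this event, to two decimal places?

ΣQ_DR = 123.0 cfs; V = ΣQ_DR·Δt = 4.428 × 10^5 ft³.
Runoff depth d = V / A = 1.996 in.
C = d / P = 1.996 / 2.94 = 0.68.

C ≈ 0.68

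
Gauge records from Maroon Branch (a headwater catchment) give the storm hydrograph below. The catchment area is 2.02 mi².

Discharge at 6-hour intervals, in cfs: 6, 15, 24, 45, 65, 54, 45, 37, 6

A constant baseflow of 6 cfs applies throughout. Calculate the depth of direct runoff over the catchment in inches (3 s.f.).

d ≈ 1.12 in

Direct runoff: 0.0, 9.0, 18.0, 39.0, 59.0, 48.0, 39.0, 31.0, 0.0 cfs; ΣQ_DR = 243.0 cfs.
V = ΣQ_DR · Δt = 243.0 × 21600 s = 5.249 × 10^6 ft³.
Over A = 2.02 mi², depth = V / A = 1.12 in.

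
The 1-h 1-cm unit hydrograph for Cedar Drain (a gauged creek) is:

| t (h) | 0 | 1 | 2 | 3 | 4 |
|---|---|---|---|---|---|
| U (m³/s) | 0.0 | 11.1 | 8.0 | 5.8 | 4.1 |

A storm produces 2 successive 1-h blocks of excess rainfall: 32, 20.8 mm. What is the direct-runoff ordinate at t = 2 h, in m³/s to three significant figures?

Q ≈ 48.7 m³/s

By discrete convolution, Q_j = Σ (P_i / 10 mm) · U_{j−i}.
At t = 2 h (j=2): Q = (32/10)·8.0 + (20.8/10)·11.1 = 48.7 m³/s.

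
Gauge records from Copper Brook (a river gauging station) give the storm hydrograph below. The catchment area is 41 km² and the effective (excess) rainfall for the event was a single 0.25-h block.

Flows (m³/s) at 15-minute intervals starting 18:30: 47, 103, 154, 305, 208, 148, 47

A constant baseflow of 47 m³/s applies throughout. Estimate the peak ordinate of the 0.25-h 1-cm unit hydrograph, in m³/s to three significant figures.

U_p ≈ 172 m³/s

Direct runoff: 0.0, 56.0, 107.0, 258.0, 161.0, 101.0, 0.0 m³/s; ΣQ_DR = 683.0 m³/s, peak = 258.0 m³/s.
Runoff depth d = ΣQ_DR·Δt / A = 683.0 × 900 / (41 km²) = 14.99 mm.
The 1-cm UH is the DRH scaled by (10 mm)/d, so U_p = 258.0 × 10/14.99 = 172 m³/s.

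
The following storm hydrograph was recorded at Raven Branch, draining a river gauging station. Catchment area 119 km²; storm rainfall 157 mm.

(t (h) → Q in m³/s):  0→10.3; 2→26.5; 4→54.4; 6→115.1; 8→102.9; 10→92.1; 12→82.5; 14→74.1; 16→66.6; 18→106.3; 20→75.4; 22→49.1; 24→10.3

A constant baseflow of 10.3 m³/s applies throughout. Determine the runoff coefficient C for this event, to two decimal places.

C ≈ 0.28

ΣQ_DR = 731.7 m³/s; V = ΣQ_DR·Δt = 5.268 × 10^6 m³.
Runoff depth d = V / A = 44.27 mm.
C = d / P = 44.27 / 157 = 0.28.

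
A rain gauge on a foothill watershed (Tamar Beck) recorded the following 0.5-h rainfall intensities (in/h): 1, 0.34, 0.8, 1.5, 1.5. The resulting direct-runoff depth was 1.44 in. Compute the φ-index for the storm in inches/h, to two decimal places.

Only the 4 blocks with intensity above φ contribute runoff: 1, 0.8, 1.5, 1.5 in/h.
Σ(I−φ)·Δt = d  ⇒  (1+0.8+1.5+1.5 − 4φ)·0.5 = 1.44
φ = (4.800 − 1.44/0.5) / 4 = 0.48 in/h.

φ ≈ 0.48 in/h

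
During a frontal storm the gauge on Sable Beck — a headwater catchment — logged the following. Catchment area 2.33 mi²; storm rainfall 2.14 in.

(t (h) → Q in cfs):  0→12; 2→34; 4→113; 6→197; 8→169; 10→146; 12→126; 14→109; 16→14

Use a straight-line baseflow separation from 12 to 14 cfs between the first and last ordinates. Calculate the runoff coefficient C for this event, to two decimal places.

ΣQ_DR = 803.0 cfs; V = ΣQ_DR·Δt = 5.782 × 10^6 ft³.
Runoff depth d = V / A = 1.068 in.
C = d / P = 1.068 / 2.14 = 0.50.

C ≈ 0.50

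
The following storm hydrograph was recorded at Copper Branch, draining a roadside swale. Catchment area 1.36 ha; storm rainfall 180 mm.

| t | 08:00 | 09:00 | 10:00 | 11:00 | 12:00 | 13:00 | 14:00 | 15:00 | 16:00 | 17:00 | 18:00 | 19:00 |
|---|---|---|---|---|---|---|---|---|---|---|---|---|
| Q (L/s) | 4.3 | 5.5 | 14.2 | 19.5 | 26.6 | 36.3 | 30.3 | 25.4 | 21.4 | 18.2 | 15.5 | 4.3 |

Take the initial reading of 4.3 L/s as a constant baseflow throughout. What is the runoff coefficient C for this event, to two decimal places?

ΣQ_DR = 169.9 L/s; V = ΣQ_DR·Δt = 6.116 × 10^5 L.
Runoff depth d = V / A = 44.97 mm.
C = d / P = 44.97 / 180 = 0.25.

C ≈ 0.25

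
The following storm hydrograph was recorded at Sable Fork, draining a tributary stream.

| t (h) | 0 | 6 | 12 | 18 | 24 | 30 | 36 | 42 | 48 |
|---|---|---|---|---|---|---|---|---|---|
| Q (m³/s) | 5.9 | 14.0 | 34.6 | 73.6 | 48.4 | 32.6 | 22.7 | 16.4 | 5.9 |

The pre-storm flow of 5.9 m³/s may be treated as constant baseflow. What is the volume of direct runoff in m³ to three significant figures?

V ≈ 4.34 × 10^6 m³

Direct-runoff ordinates (Q − Q_b): 0.0, 8.1, 28.7, 67.7, 42.5, 26.7, 16.8, 10.5, 0.0 m³/s.
ΣQ_DR = 201.0 m³/s.
With Δt = 6 h = 21600 s, V = ΣQ_DR · Δt = 201.0 × 21600 = 4.34 × 10^6 m³.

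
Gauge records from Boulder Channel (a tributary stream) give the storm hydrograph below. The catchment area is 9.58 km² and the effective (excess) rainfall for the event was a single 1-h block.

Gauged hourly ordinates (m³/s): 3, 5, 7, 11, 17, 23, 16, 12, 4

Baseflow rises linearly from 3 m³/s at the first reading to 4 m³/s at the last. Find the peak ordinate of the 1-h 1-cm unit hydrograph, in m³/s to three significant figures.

Direct runoff: 0.00, 1.88, 3.75, 7.62, 13.50, 19.38, 12.25, 8.12, 0.00 m³/s; ΣQ_DR = 66.50 m³/s, peak = 19.38 m³/s.
Runoff depth d = ΣQ_DR·Δt / A = 66.50 × 3600 / (9.58 km²) = 24.99 mm.
The 1-cm UH is the DRH scaled by (10 mm)/d, so U_p = 19.38 × 10/24.99 = 7.75 m³/s.

U_p ≈ 7.75 m³/s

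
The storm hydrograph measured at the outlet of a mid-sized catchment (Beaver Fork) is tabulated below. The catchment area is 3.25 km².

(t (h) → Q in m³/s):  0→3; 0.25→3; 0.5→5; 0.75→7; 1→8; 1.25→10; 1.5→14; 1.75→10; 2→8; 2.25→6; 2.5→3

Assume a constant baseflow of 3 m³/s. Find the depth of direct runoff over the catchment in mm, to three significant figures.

d ≈ 12.2 mm

Direct runoff: 0.0, 0.0, 2.0, 4.0, 5.0, 7.0, 11.0, 7.0, 5.0, 3.0, 0.0 m³/s; ΣQ_DR = 44.00 m³/s.
V = ΣQ_DR · Δt = 44.00 × 900 s = 39600 m³.
Over A = 3.25 km², depth = V / A = 12.2 mm.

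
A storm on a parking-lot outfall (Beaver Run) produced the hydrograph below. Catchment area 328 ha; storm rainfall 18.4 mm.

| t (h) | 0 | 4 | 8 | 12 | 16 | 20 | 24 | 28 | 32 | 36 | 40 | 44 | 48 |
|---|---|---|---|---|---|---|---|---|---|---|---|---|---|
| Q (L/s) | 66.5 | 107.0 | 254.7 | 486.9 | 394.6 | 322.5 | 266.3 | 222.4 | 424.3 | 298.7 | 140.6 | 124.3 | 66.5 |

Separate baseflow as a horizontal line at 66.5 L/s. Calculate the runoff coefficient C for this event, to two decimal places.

ΣQ_DR = 2311 L/s; V = ΣQ_DR·Δt = 3.328 × 10^7 L.
Runoff depth d = V / A = 10.14 mm.
C = d / P = 10.14 / 18.4 = 0.55.

C ≈ 0.55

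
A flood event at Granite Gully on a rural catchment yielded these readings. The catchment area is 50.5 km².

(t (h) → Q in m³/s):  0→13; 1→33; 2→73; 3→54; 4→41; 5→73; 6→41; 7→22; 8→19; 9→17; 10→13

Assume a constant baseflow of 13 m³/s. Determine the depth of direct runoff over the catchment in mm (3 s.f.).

Direct runoff: 0.0, 20.0, 60.0, 41.0, 28.0, 60.0, 28.0, 9.0, 6.0, 4.0, 0.0 m³/s; ΣQ_DR = 256.0 m³/s.
V = ΣQ_DR · Δt = 256.0 × 3600 s = 9.216 × 10^5 m³.
Over A = 50.5 km², depth = V / A = 18.2 mm.

d ≈ 18.2 mm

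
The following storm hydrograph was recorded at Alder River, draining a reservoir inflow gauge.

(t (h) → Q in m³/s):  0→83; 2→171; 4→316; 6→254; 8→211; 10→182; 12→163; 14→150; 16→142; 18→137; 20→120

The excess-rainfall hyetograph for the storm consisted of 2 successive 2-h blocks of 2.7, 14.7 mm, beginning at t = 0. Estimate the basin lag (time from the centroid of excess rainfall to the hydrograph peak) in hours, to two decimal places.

t_L ≈ 1.31 h

Centroid of excess rainfall: t_c = Σ P_i·t̄_i / ΣP_i = 2.6897 h (block centres at 1, 3 h).
Hydrograph peak occurs at t = 4 h, so basin lag t_L = 4 − 2.6897 = 1.31 h.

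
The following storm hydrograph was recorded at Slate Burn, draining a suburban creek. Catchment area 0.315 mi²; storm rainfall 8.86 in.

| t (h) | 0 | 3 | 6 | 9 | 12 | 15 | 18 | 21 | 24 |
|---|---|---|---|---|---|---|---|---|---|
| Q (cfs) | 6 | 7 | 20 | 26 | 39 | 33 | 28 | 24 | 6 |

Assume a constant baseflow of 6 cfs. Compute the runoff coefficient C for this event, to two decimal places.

C ≈ 0.22

ΣQ_DR = 135.0 cfs; V = ΣQ_DR·Δt = 1.458 × 10^6 ft³.
Runoff depth d = V / A = 1.992 in.
C = d / P = 1.992 / 8.86 = 0.22.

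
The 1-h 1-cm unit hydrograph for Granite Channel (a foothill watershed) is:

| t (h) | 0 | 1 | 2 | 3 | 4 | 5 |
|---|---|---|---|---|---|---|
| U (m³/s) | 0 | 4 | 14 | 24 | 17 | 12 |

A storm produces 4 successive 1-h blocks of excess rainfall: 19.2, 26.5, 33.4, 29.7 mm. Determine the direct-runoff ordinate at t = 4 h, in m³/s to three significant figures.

By discrete convolution, Q_j = Σ (P_i / 10 mm) · U_{j−i}.
At t = 4 h (j=4): Q = (19.2/10)·17 + (26.5/10)·24 + (33.4/10)·14 + (29.7/10)·4 = 155 m³/s.

Q ≈ 155 m³/s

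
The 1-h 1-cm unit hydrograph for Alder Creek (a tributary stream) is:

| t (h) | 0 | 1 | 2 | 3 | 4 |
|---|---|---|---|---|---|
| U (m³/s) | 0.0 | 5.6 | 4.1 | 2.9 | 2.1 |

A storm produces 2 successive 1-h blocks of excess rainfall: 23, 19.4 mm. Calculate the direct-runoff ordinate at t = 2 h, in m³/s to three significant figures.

Q ≈ 20.3 m³/s

By discrete convolution, Q_j = Σ (P_i / 10 mm) · U_{j−i}.
At t = 2 h (j=2): Q = (23/10)·4.1 + (19.4/10)·5.6 = 20.3 m³/s.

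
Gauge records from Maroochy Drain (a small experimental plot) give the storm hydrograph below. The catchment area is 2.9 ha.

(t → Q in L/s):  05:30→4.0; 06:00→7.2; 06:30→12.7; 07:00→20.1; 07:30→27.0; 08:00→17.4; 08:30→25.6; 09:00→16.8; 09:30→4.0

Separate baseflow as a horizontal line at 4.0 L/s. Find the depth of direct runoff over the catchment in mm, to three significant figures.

Direct runoff: 0.0, 3.2, 8.7, 16.1, 23.0, 13.4, 21.6, 12.8, 0.0 L/s; ΣQ_DR = 98.80 L/s.
V = ΣQ_DR · Δt = 98.80 × 1800 s = 1.778 × 10^5 L.
Over A = 2.9 ha, depth = V / A = 6.13 mm.

d ≈ 6.13 mm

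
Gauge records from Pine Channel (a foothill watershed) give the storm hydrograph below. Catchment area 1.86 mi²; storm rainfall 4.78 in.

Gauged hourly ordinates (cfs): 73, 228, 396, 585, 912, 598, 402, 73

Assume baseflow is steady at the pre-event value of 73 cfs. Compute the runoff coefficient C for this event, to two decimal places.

C ≈ 0.47

ΣQ_DR = 2683 cfs; V = ΣQ_DR·Δt = 9.659 × 10^6 ft³.
Runoff depth d = V / A = 2.235 in.
C = d / P = 2.235 / 4.78 = 0.47.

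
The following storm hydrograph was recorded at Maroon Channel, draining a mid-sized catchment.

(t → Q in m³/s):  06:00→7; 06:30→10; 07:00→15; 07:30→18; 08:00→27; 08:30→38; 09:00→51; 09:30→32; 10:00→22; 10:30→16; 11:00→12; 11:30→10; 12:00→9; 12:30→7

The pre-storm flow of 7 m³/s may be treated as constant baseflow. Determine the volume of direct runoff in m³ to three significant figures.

Direct-runoff ordinates (Q − Q_b): 0.0, 3.0, 8.0, 11.0, 20.0, 31.0, 44.0, 25.0, 15.0, 9.0, 5.0, 3.0, 2.0, 0.0 m³/s.
ΣQ_DR = 176.0 m³/s.
With Δt = 0.5 h = 1800 s, V = ΣQ_DR · Δt = 176.0 × 1800 = 3.17 × 10^5 m³.

V ≈ 3.17 × 10^5 m³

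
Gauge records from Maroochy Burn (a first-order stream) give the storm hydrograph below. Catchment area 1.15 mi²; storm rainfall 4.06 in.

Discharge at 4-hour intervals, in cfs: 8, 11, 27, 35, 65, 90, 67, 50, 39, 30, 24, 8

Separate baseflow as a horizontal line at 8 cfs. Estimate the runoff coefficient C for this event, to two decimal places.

C ≈ 0.48

ΣQ_DR = 358.0 cfs; V = ΣQ_DR·Δt = 5.155 × 10^6 ft³.
Runoff depth d = V / A = 1.930 in.
C = d / P = 1.930 / 4.06 = 0.48.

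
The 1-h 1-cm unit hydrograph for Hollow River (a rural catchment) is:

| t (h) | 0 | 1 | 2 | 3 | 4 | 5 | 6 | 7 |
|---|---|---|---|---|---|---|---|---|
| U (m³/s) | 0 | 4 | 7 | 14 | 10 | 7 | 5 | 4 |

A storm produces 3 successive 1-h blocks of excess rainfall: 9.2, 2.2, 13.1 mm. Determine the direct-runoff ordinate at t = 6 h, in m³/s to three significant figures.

Q ≈ 19.2 m³/s

By discrete convolution, Q_j = Σ (P_i / 10 mm) · U_{j−i}.
At t = 6 h (j=6): Q = (9.2/10)·5 + (2.2/10)·7 + (13.1/10)·10 = 19.2 m³/s.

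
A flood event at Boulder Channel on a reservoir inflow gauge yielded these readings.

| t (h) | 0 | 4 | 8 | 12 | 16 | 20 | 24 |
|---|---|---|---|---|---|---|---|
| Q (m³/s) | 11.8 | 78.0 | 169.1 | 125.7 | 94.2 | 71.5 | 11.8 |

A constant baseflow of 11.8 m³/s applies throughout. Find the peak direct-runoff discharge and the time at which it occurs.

Subtracting baseflow gives direct-runoff ordinates: 0.0, 66.2, 157.3, 113.9, 82.4, 59.7, 0.0 m³/s.
The maximum is 157.3 m³/s, occurring at the reading for t = 8 h.

Q_p = 157.3 m³/s at t = 8 h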